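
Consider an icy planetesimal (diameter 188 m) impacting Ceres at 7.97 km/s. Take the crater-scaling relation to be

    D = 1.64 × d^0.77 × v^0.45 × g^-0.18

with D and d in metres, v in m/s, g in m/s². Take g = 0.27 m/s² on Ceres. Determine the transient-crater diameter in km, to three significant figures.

D ≈ 6.67 km

In SI units: v = 7970 m/s.
d^0.77 = 188^0.77 = 56.38
v^0.45 = 7970^0.45 = 56.97
g^-0.18 = 0.27^-0.18 = 1.266
D = 1.64 × 56.38 × 56.97 × 1.266 = 6669 m
   = 6.669 km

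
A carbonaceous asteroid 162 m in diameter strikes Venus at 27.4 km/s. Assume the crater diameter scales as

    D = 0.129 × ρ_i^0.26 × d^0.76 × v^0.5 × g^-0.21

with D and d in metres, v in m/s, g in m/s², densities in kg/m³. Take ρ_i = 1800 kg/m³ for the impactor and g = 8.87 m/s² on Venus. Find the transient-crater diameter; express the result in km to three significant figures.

In SI units: v = 27400 m/s.
ρ_i^0.26 = 1800^0.26 = 7.021
d^0.76 = 162^0.76 = 47.78
v^0.5 = 27400^0.5 = 165.5
g^-0.21 = 8.87^-0.21 = 0.6323
D = 0.129 × 7.021 × 47.78 × 165.5 × 0.6323 = 4529 m
   = 4.529 km

D ≈ 4.53 km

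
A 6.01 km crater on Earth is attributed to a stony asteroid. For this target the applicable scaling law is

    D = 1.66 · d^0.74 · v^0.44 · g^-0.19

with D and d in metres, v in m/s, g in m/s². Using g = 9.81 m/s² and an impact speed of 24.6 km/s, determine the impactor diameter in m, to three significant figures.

d ≈ 284 m

Rearranging for d: d = [D / (1.66 · 24600^0.44 · 9.81^-0.19)]^(1/0.74).
D = 6010 m.
24600^0.44 = 85.51
9.81^-0.19 = 0.6480
Denominator = 1.66 × 85.51 × 0.6480 = 91.98
D / 91.98 = 6010 / 91.98 = 65.34
d = 65.34^(1/0.74) = 65.34^1.3514 = 283.8 m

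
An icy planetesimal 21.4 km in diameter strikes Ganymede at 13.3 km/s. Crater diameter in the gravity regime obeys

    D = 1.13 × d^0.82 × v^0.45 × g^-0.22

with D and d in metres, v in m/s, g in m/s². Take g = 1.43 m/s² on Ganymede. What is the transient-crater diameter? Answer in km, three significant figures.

In SI units: d = 21400 m, v = 13300 m/s.
d^0.82 = 21400^0.82 = 3556
v^0.45 = 13300^0.45 = 71.74
g^-0.22 = 1.43^-0.22 = 0.9243
D = 1.13 × 3556 × 71.74 × 0.9243 = 2.664 × 10^5 m
   = 266.4 km

D ≈ 266 km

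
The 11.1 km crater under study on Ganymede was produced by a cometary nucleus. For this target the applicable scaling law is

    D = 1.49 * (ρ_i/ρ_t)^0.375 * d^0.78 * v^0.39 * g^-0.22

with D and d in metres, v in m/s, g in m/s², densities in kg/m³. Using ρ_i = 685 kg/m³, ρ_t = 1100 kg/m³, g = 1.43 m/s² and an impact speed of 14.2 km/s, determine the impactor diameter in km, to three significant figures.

Rearranging for d: d = [D / (1.49 · (685/1100)^0.375 · 14200^0.39 · 1.43^-0.22)]^(1/0.78).
D = 11100 m.
(685/1100)^0.375 = 0.8373
14200^0.39 = 41.63
1.43^-0.22 = 0.9243
Denominator = 1.49 × 0.8373 × 41.63 × 0.9243 = 48.01
D / 48.01 = 11100 / 48.01 = 231.2
d = 231.2^(1/0.78) = 231.2^1.2821 = 1074 m

d ≈ 1.07 km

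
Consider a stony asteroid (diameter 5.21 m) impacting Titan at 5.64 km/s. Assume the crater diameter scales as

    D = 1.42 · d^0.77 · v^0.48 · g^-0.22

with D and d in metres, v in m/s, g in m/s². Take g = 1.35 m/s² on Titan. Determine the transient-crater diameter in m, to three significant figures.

D ≈ 299 m

In SI units: v = 5640 m/s.
d^0.77 = 5.21^0.77 = 3.564
v^0.48 = 5640^0.48 = 63.18
g^-0.22 = 1.35^-0.22 = 0.9361
D = 1.42 × 3.564 × 63.18 × 0.9361 = 299.3 m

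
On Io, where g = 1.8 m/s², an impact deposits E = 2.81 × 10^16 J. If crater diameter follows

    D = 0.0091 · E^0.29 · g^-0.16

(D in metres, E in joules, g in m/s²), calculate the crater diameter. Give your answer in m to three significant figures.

E^0.29 = (2.81 × 10^16)^0.29 = 5.890 × 10^4
g^-0.16 = 1.8^-0.16 = 0.9102
D = 0.0091 × 5.890 × 10^4 × 0.9102 = 487.9 m

D ≈ 488 m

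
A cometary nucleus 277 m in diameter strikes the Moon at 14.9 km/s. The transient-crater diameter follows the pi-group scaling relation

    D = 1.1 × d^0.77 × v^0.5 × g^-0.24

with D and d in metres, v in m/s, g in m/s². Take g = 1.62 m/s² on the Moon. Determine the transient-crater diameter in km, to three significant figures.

In SI units: v = 14900 m/s.
d^0.77 = 277^0.77 = 75.98
v^0.5 = 14900^0.5 = 122.1
g^-0.24 = 1.62^-0.24 = 0.8907
D = 1.1 × 75.98 × 122.1 × 0.8907 = 9089 m
   = 9.089 km

D ≈ 9.09 km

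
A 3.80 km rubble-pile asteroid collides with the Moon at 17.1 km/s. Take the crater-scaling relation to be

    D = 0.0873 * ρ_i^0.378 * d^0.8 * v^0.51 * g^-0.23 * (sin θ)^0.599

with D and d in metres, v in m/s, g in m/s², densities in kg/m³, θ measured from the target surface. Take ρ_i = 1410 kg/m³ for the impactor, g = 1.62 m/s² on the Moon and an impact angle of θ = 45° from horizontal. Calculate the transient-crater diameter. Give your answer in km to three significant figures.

D ≈ 104 km

In SI units: d = 3800 m, v = 17100 m/s.
ρ_i^0.378 = 1410^0.378 = 15.50
d^0.8 = 3800^0.8 = 730.8
v^0.51 = 17100^0.51 = 144.2
g^-0.23 = 1.62^-0.23 = 0.8950
(sin 45°)^0.599 = 0.7071^0.599 = 0.8125
D = 0.0873 × 15.50 × 730.8 × 144.2 × 0.8950 × 0.8125 = 1.037 × 10^5 m
   = 103.7 km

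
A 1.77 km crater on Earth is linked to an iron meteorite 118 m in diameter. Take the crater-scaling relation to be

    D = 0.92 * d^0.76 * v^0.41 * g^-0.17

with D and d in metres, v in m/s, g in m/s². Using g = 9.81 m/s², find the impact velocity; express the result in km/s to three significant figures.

v ≈ 38.1 km/s

Rearranging for v: v = [D / (0.92 · 118^0.76 · 9.81^-0.17)]^(1/0.41).
D = 1770 m.
118^0.76 = 37.55
9.81^-0.17 = 0.6783
Denominator = 0.92 × 37.55 × 0.6783 = 23.43
D / 23.43 = 1770 / 23.43 = 75.54
v = 75.54^(1/0.41) = 75.54^2.439 = 38095 m/s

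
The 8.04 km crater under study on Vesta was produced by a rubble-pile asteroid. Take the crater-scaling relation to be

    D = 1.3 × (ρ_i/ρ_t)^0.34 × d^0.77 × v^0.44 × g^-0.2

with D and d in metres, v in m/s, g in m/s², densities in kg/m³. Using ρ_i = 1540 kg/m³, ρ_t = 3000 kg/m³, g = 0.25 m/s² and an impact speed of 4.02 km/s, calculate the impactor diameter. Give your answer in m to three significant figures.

d ≈ 685 m

Rearranging for d: d = [D / (1.3 · (1540/3000)^0.34 · 4020^0.44 · 0.25^-0.2)]^(1/0.77).
D = 8040 m.
(1540/3000)^0.34 = 0.7971
4020^0.44 = 38.54
0.25^-0.2 = 1.320
Denominator = 1.3 × 0.7971 × 38.54 × 1.320 = 52.72
D / 52.72 = 8040 / 52.72 = 152.5
d = 152.5^(1/0.77) = 152.5^1.2987 = 684.6 m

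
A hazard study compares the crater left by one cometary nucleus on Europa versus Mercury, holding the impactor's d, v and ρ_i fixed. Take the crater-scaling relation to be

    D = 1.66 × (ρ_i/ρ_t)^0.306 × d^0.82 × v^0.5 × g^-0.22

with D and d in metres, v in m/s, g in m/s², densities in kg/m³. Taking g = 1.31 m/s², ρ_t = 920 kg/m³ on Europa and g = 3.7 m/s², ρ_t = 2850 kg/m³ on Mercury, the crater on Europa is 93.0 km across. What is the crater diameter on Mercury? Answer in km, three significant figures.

The impactor-only factors (d, v, ρ_i) cancel in the ratio, leaving D_Mercury/D_Europa = (g_Mercury/g_Europa)^-0.22 · (ρ_t,Europa/ρ_t,Mercury)^0.306.
(3.7/1.31)^-0.22 = 2.824^-0.22 = 0.7958
(920/2850)^0.306 = 0.3228^0.306 = 0.7075
Ratio = 0.7958 × 0.7075 = 0.5630
D_Mercury = 0.5630 × 93.0 km = 52.4 km

D ≈ 52.4 km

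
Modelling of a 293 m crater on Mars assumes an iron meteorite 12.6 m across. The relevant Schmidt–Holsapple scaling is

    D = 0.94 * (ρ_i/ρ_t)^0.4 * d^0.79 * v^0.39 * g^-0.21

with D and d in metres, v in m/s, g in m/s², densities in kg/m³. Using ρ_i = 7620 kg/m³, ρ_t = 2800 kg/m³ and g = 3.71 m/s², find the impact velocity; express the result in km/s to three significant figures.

Rearranging for v: v = [D / (0.94 · (7620/2800)^0.4 · 12.6^0.79 · 3.71^-0.21)]^(1/0.39).
(7620/2800)^0.4 = 1.493
12.6^0.79 = 7.401
3.71^-0.21 = 0.7593
Denominator = 0.94 × 1.493 × 7.401 × 0.7593 = 7.887
D / 7.887 = 293 / 7.887 = 37.15
v = 37.15^(1/0.39) = 37.15^2.5641 = 10606 m/s

v ≈ 10.6 km/s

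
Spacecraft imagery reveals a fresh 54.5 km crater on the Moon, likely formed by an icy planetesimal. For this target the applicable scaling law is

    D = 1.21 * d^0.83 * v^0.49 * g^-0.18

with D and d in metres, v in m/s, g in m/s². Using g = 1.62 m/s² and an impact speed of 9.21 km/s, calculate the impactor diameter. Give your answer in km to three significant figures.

d ≈ 2.05 km

Rearranging for d: d = [D / (1.21 · 9210^0.49 · 1.62^-0.18)]^(1/0.83).
D = 54500 m.
9210^0.49 = 87.60
1.62^-0.18 = 0.9168
Denominator = 1.21 × 87.60 × 0.9168 = 97.18
D / 97.18 = 54500 / 97.18 = 560.8
d = 560.8^(1/0.83) = 560.8^1.2048 = 2050 m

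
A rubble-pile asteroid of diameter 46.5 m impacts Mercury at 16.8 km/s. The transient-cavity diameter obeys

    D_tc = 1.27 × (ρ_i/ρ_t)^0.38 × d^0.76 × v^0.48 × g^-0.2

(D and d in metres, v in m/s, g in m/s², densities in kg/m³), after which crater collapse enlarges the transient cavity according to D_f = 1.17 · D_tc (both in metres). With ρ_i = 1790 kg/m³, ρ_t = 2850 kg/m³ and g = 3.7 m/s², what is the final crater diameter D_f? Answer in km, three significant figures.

D_f ≈ 1.89 km

v = 16800 m/s.
(ρ_i/ρ_t)^0.38 = (1790/2850)^0.38 = 0.8380
d^0.76 = 46.5^0.76 = 18.50
v^0.48 = 16800^0.48 = 106.7
g^-0.2 = 3.7^-0.2 = 0.7698
D_tc = 1.27 × 0.8380 × 18.50 × 106.7 × 0.7698 = 1617 m
D_f = 1.17 × 1617 = 1892 m
     = 1.892 km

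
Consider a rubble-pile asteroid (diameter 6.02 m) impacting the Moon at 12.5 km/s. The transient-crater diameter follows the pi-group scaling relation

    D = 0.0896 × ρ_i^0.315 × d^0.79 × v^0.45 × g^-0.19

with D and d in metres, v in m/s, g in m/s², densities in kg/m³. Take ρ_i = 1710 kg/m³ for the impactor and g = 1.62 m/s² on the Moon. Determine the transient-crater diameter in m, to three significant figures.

D ≈ 246 m

In SI units: v = 12500 m/s.
ρ_i^0.315 = 1710^0.315 = 10.43
d^0.79 = 6.02^0.79 = 4.129
v^0.45 = 12500^0.45 = 69.76
g^-0.19 = 1.62^-0.19 = 0.9124
D = 0.0896 × 10.43 × 4.129 × 69.76 × 0.9124 = 245.6 m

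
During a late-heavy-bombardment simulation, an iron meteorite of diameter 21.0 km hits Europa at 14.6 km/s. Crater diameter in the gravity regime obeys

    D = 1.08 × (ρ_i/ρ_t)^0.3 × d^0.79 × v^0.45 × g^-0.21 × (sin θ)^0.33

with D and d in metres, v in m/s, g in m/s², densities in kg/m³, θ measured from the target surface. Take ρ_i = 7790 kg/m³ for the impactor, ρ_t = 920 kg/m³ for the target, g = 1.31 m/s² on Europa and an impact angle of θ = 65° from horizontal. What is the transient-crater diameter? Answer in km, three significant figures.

In SI units: d = 21000 m, v = 14600 m/s.
(ρ_i/ρ_t)^0.3 = (7790/920)^0.3 = 1.898
d^0.79 = 21000^0.79 = 2597
v^0.45 = 14600^0.45 = 74.81
g^-0.21 = 1.31^-0.21 = 0.9449
(sin 65°)^0.33 = 0.9063^0.33 = 0.9681
D = 1.08 × 1.898 × 2597 × 74.81 × 0.9449 × 0.9681 = 3.643 × 10^5 m
   = 364.3 km

D ≈ 364 km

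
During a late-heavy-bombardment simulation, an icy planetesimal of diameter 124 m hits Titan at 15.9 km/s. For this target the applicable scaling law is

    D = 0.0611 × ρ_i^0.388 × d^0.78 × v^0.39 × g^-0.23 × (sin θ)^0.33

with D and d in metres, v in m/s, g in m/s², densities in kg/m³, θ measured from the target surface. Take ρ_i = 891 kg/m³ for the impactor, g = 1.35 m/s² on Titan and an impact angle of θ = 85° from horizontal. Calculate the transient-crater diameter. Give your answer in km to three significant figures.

D ≈ 1.48 km

In SI units: v = 15900 m/s.
ρ_i^0.388 = 891^0.388 = 13.95
d^0.78 = 124^0.78 = 42.94
v^0.39 = 15900^0.39 = 43.51
g^-0.23 = 1.35^-0.23 = 0.9333
(sin 85°)^0.33 = 0.9962^0.33 = 0.9987
D = 0.0611 × 13.95 × 42.94 × 43.51 × 0.9333 × 0.9987 = 1484 m
   = 1.484 km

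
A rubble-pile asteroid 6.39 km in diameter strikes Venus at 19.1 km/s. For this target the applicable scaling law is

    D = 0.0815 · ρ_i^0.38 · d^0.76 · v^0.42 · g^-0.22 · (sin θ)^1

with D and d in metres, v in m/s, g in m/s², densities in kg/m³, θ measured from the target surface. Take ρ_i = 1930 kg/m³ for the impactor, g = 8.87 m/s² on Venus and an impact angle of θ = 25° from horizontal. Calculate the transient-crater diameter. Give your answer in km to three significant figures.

In SI units: d = 6390 m, v = 19100 m/s.
ρ_i^0.38 = 1930^0.38 = 17.72
d^0.76 = 6390^0.76 = 780.2
v^0.42 = 19100^0.42 = 62.81
g^-0.22 = 8.87^-0.22 = 0.6187
(sin 25°)^1 = 0.4226^1 = 0.4226
D = 0.0815 × 17.72 × 780.2 × 62.81 × 0.6187 × 0.4226 = 18504 m
   = 18.50 km

D ≈ 18.5 km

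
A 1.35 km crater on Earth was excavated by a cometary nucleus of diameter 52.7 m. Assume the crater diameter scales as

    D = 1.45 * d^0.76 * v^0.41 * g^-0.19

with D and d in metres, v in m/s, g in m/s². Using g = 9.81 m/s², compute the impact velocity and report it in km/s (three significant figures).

v ≈ 32.3 km/s

Rearranging for v: v = [D / (1.45 · 52.7^0.76 · 9.81^-0.19)]^(1/0.41).
D = 1350 m.
52.7^0.76 = 20.35
9.81^-0.19 = 0.6480
Denominator = 1.45 × 20.35 × 0.6480 = 19.12
D / 19.12 = 1350 / 19.12 = 70.61
v = 70.61^(1/0.41) = 70.61^2.439 = 32314 m/s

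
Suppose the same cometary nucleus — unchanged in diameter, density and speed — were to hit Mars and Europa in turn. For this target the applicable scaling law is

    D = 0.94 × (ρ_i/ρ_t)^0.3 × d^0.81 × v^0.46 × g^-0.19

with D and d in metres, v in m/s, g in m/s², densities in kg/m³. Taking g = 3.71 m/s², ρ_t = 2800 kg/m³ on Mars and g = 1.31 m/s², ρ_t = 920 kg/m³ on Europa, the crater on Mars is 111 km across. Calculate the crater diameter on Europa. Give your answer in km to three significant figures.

The impactor-only factors (d, v, ρ_i) cancel in the ratio, leaving D_Europa/D_Mars = (g_Europa/g_Mars)^-0.19 · (ρ_t,Mars/ρ_t,Europa)^0.3.
(1.31/3.71)^-0.19 = 0.3531^-0.19 = 1.219
(2800/920)^0.3 = 3.043^0.3 = 1.396
Ratio = 1.219 × 1.396 = 1.702
D_Europa = 1.702 × 111 km = 189 km

D ≈ 189 km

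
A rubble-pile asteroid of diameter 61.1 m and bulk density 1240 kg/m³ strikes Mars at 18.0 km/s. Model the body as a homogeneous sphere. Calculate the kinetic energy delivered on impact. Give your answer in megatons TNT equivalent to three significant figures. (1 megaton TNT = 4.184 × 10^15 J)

E ≈ 5.73 Mt TNT

v = 18000 m/s.
Mass m = (π/6) ρ d³ = (π/6) × 1240 × (61.1)³ = 1.481 × 10^8 kg
E = ½ m v² = 0.5 × 1.481 × 10^8 × (18000)² = 2.399 × 10^16 J
   = 2.399 × 10^16 / 4.184×10^15 = 5.734 Mt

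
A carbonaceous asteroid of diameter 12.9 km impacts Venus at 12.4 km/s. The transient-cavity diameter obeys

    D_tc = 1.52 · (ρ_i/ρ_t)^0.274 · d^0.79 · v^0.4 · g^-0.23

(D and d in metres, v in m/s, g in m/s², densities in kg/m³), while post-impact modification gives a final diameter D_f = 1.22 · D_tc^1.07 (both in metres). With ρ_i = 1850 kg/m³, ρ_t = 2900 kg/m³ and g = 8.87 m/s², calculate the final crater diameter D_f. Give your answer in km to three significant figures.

In SI: d = 12900 m, v = 12400 m/s.
(ρ_i/ρ_t)^0.274 = (1850/2900)^0.274 = 0.8841
d^0.79 = 12900^0.79 = 1768
v^0.4 = 12400^0.4 = 43.39
g^-0.23 = 8.87^-0.23 = 0.6053
D_tc = 1.52 × 0.8841 × 1768 × 43.39 × 0.6053 = 62400 m
D_f = 1.22 × (62400)^1.07 = 1.649 × 10^5 m
     = 164.9 km

D_f ≈ 165 km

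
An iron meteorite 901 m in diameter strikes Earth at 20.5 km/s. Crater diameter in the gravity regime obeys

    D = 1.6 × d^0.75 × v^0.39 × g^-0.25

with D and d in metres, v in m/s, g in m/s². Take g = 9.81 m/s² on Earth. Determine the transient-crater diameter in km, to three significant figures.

D ≈ 7.14 km

In SI units: v = 20500 m/s.
d^0.75 = 901^0.75 = 164.5
v^0.39 = 20500^0.39 = 48.04
g^-0.25 = 9.81^-0.25 = 0.5650
D = 1.6 × 164.5 × 48.04 × 0.5650 = 7144 m
   = 7.144 km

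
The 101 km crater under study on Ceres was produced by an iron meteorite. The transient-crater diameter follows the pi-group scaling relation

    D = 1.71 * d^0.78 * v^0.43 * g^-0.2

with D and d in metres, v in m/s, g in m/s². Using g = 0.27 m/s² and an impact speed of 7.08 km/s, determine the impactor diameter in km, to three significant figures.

Rearranging for d: d = [D / (1.71 · 7080^0.43 · 0.27^-0.2)]^(1/0.78).
D = 101000 m.
7080^0.43 = 45.24
0.27^-0.2 = 1.299
Denominator = 1.71 × 45.24 × 1.299 = 100.5
D / 100.5 = 101000 / 100.5 = 1005
d = 1005^(1/0.78) = 1005^1.2821 = 7064 m

d ≈ 7.06 km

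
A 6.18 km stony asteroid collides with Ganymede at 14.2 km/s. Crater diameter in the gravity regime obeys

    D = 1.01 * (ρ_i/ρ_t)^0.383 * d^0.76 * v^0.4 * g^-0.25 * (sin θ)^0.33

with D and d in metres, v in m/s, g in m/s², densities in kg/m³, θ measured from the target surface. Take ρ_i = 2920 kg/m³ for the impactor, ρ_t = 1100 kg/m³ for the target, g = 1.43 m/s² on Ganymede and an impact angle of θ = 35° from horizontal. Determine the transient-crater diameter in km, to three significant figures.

D ≈ 38.9 km

In SI units: d = 6180 m, v = 14200 m/s.
(ρ_i/ρ_t)^0.383 = (2920/1100)^0.383 = 1.453
d^0.76 = 6180^0.76 = 760.6
v^0.4 = 14200^0.4 = 45.81
g^-0.25 = 1.43^-0.25 = 0.9145
(sin 35°)^0.33 = 0.5736^0.33 = 0.8324
D = 1.01 × 1.453 × 760.6 × 45.81 × 0.9145 × 0.8324 = 38924 m
   = 38.92 km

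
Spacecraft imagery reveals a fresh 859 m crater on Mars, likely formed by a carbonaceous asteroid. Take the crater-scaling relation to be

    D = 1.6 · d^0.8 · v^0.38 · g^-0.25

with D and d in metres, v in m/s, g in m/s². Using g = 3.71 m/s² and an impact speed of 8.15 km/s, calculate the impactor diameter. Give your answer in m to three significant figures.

d ≈ 54.0 m

Rearranging for d: d = [D / (1.6 · 8150^0.38 · 3.71^-0.25)]^(1/0.8).
8150^0.38 = 30.64
3.71^-0.25 = 0.7205
Denominator = 1.6 × 30.64 × 0.7205 = 35.32
D / 35.32 = 859 / 35.32 = 24.32
d = 24.32^(1/0.8) = 24.32^1.25 = 54.01 m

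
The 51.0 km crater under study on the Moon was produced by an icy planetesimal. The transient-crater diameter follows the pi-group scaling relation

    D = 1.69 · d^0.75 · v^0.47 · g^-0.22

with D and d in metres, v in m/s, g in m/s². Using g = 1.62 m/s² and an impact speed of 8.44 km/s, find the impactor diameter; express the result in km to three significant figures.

Rearranging for d: d = [D / (1.69 · 8440^0.47 · 1.62^-0.22)]^(1/0.75).
D = 51000 m.
8440^0.47 = 70.05
1.62^-0.22 = 0.8993
Denominator = 1.69 × 70.05 × 0.8993 = 106.5
D / 106.5 = 51000 / 106.5 = 478.9
d = 478.9^(1/0.75) = 478.9^1.3333 = 3746 m

d ≈ 3.75 km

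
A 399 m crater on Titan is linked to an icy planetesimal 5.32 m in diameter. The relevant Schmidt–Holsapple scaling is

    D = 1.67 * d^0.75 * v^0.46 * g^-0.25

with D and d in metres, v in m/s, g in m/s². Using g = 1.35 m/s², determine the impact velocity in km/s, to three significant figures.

v ≈ 11.4 km/s

Rearranging for v: v = [D / (1.67 · 5.32^0.75 · 1.35^-0.25)]^(1/0.46).
5.32^0.75 = 3.503
1.35^-0.25 = 0.9277
Denominator = 1.67 × 3.503 × 0.9277 = 5.427
D / 5.427 = 399 / 5.427 = 73.52
v = 73.52^(1/0.46) = 73.52^2.1739 = 11412 m/s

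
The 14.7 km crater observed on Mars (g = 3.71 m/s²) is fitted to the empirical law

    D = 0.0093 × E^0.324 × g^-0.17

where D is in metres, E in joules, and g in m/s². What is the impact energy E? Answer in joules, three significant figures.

E ≈ 2.70 × 10^19 J

Rearranging: E = [D / (0.0093 · g^-0.17)]^(1/0.324).
D = 14700 m.
g^-0.17 = 3.71^-0.17 = 0.8002
D / (0.0093 × 0.8002) = 14700 / (7.442 × 10^-3) = 1.975 × 10^6
E = (1.975 × 10^6)^3.0864 = 2.695 × 10^19 J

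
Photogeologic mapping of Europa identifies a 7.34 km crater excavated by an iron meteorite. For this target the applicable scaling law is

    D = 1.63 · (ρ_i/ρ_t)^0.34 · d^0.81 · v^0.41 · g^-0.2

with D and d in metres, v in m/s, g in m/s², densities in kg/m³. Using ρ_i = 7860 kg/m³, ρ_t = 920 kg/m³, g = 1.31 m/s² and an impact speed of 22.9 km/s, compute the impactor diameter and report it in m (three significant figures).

d ≈ 87.4 m

Rearranging for d: d = [D / (1.63 · (7860/920)^0.34 · 22900^0.41 · 1.31^-0.2)]^(1/0.81).
D = 7340 m.
(7860/920)^0.34 = 2.074
22900^0.41 = 61.31
1.31^-0.2 = 0.9474
Denominator = 1.63 × 2.074 × 61.31 × 0.9474 = 196.4
D / 196.4 = 7340 / 196.4 = 37.37
d = 37.37^(1/0.81) = 37.37^1.2346 = 87.39 m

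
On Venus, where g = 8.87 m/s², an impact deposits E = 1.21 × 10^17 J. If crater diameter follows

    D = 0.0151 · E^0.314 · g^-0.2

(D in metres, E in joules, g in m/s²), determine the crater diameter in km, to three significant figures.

E^0.314 = (1.21 × 10^17)^0.314 = 2.312 × 10^5
g^-0.2 = 8.87^-0.2 = 0.6463
D = 0.0151 × 2.312 × 10^5 × 0.6463 = 2256 m
   = 2.256 km

D ≈ 2.26 km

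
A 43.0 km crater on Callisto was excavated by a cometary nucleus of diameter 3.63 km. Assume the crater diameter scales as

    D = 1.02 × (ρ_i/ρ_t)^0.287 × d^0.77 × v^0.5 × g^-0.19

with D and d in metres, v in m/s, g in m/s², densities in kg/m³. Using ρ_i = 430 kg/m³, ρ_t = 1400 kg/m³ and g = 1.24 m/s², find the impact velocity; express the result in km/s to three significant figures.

v ≈ 12.5 km/s

Rearranging for v: v = [D / (1.02 · (430/1400)^0.287 · 3630^0.77 · 1.24^-0.19)]^(1/0.5).
D = 43000 m.
(430/1400)^0.287 = 0.7126
3630^0.77 = 551.0
1.24^-0.19 = 0.9600
Denominator = 1.02 × 0.7126 × 551.0 × 0.9600 = 384.5
D / 384.5 = 43000 / 384.5 = 111.8
v = 111.8^(1/0.5) = 111.8^2 = 12499 m/s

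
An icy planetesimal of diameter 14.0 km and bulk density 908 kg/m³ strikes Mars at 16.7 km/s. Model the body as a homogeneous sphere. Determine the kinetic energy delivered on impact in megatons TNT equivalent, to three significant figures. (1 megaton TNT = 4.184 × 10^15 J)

E ≈ 4.35 × 10^7 Mt TNT

d = 14000 m; v = 16700 m/s.
Mass m = (π/6) ρ d³ = (π/6) × 908 × (14000)³ = 1.305 × 10^15 kg
E = ½ m v² = 0.5 × 1.305 × 10^15 × (16700)² = 1.820 × 10^23 J
   = 1.820 × 10^23 / 4.184×10^15 = 4.350 × 10^7 Mt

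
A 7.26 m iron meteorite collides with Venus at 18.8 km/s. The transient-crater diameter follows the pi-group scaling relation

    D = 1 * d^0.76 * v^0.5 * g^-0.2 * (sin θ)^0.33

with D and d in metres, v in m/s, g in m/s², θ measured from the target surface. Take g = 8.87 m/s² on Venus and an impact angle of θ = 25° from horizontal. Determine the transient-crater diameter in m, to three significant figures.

D ≈ 301 m

In SI units: v = 18800 m/s.
d^0.76 = 7.26^0.76 = 4.511
v^0.5 = 18800^0.5 = 137.1
g^-0.2 = 8.87^-0.2 = 0.6463
(sin 25°)^0.33 = 0.4226^0.33 = 0.7526
D = 1 × 4.511 × 137.1 × 0.6463 × 0.7526 = 300.8 m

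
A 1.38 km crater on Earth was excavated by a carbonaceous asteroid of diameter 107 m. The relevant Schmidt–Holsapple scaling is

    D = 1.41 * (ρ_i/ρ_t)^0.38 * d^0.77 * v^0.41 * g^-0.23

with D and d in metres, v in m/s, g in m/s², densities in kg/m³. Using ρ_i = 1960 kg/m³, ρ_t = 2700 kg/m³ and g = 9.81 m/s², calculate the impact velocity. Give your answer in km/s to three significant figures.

Rearranging for v: v = [D / (1.41 · (1960/2700)^0.38 · 107^0.77 · 9.81^-0.23)]^(1/0.41).
D = 1380 m.
(1960/2700)^0.38 = 0.8854
107^0.77 = 36.53
9.81^-0.23 = 0.5914
Denominator = 1.41 × 0.8854 × 36.53 × 0.5914 = 26.97
D / 26.97 = 1380 / 26.97 = 51.17
v = 51.17^(1/0.41) = 51.17^2.439 = 14733 m/s

v ≈ 14.7 km/s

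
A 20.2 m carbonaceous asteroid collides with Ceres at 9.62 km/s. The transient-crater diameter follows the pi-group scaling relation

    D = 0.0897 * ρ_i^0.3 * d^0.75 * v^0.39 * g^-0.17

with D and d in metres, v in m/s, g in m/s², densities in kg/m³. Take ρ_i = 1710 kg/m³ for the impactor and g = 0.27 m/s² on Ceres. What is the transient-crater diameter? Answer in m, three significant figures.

In SI units: v = 9620 m/s.
ρ_i^0.3 = 1710^0.3 = 9.330
d^0.75 = 20.2^0.75 = 9.528
v^0.39 = 9620^0.39 = 35.76
g^-0.17 = 0.27^-0.17 = 1.249
D = 0.0897 × 9.330 × 9.528 × 35.76 × 1.249 = 356.2 m

D ≈ 356 m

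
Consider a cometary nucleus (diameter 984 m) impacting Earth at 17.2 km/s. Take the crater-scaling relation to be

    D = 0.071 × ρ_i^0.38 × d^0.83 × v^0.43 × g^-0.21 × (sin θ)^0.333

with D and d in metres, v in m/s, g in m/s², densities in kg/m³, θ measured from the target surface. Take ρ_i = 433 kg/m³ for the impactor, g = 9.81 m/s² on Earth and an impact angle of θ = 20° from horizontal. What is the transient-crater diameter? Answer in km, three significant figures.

In SI units: v = 17200 m/s.
ρ_i^0.38 = 433^0.38 = 10.04
d^0.83 = 984^0.83 = 304.9
v^0.43 = 17200^0.43 = 66.26
g^-0.21 = 9.81^-0.21 = 0.6191
(sin 20°)^0.333 = 0.3420^0.333 = 0.6996
D = 0.071 × 10.04 × 304.9 × 66.26 × 0.6191 × 0.6996 = 6238 m
   = 6.238 km

D ≈ 6.24 km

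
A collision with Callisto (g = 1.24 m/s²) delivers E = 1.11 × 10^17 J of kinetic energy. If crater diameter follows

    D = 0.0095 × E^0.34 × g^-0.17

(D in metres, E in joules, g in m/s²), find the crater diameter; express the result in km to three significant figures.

E^0.34 = (1.11 × 10^17)^0.34 = 6.243 × 10^5
g^-0.17 = 1.24^-0.17 = 0.9641
D = 0.0095 × 6.243 × 10^5 × 0.9641 = 5718 m
   = 5.718 km

D ≈ 5.72 km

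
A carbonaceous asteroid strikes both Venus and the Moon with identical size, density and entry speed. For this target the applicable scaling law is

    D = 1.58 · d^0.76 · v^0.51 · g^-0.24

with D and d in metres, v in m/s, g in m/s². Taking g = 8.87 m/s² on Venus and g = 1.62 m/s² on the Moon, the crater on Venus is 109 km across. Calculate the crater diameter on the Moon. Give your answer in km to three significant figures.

All impactor-dependent factors cancel in the ratio, leaving D_Moon/D_Venus = (g_Moon/g_Venus)^-0.24.
(1.62/8.87)^-0.24 = 0.1826^-0.24 = 1.504
D_Moon = 1.504 × 109 km = 164 km

D ≈ 164 km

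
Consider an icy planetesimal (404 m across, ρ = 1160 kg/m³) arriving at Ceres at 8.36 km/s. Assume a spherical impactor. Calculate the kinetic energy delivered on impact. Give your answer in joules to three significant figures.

E ≈ 1.40 × 10^18 J

v = 8360 m/s.
Mass m = (π/6) ρ d³ = (π/6) × 1160 × (404)³ = 4.005 × 10^10 kg
E = ½ m v² = 0.5 × 4.005 × 10^10 × (8360)² = 1.400 × 10^18 J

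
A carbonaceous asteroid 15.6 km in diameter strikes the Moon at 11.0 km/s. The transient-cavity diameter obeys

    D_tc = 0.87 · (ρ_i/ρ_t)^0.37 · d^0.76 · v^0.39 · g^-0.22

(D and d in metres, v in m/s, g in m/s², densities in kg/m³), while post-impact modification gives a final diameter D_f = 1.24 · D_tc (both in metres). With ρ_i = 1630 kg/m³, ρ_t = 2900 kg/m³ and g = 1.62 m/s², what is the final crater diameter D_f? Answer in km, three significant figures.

D_f ≈ 45.4 km

In SI: d = 15600 m, v = 11000 m/s.
(ρ_i/ρ_t)^0.37 = (1630/2900)^0.37 = 0.8080
d^0.76 = 15600^0.76 = 1537
v^0.39 = 11000^0.39 = 37.68
g^-0.22 = 1.62^-0.22 = 0.8993
D_tc = 0.87 × 0.8080 × 1537 × 37.68 × 0.8993 = 36610 m
D_f = 1.24 × 36610 = 45396 m
     = 45.40 km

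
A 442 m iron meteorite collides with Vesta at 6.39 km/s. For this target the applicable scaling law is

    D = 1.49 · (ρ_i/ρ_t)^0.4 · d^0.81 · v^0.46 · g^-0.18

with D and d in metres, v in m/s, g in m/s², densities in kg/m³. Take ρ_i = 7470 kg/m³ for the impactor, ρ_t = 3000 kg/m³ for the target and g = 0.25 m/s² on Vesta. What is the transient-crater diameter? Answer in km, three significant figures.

D ≈ 21.5 km

In SI units: v = 6390 m/s.
(ρ_i/ρ_t)^0.4 = (7470/3000)^0.4 = 1.440
d^0.81 = 442^0.81 = 138.9
v^0.46 = 6390^0.46 = 56.30
g^-0.18 = 0.25^-0.18 = 1.283
D = 1.49 × 1.440 × 138.9 × 56.30 × 1.283 = 21527 m
   = 21.53 km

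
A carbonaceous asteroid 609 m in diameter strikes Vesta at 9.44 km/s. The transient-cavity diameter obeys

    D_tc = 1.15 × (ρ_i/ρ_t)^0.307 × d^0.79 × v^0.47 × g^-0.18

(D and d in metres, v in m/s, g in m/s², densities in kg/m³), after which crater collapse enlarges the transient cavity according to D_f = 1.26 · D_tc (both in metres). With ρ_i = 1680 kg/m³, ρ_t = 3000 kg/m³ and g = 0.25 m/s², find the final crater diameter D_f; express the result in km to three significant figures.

v = 9440 m/s.
(ρ_i/ρ_t)^0.307 = (1680/3000)^0.307 = 0.8369
d^0.79 = 609^0.79 = 158.4
v^0.47 = 9440^0.47 = 73.83
g^-0.18 = 0.25^-0.18 = 1.283
D_tc = 1.15 × 0.8369 × 158.4 × 73.83 × 1.283 = 14440 m
D_f = 1.26 × 14440 = 18194 m
     = 18.19 km

D_f ≈ 18.2 km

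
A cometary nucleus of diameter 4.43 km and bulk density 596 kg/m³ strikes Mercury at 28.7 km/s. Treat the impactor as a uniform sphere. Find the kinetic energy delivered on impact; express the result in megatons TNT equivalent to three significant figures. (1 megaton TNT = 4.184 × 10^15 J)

d = 4430 m; v = 28700 m/s.
Mass m = (π/6) ρ d³ = (π/6) × 596 × (4430)³ = 2.713 × 10^13 kg
E = ½ m v² = 0.5 × 2.713 × 10^13 × (28700)² = 1.117 × 10^22 J
   = 1.117 × 10^22 / 4.184×10^15 = 2.670 × 10^6 Mt

E ≈ 2.67 × 10^6 Mt TNT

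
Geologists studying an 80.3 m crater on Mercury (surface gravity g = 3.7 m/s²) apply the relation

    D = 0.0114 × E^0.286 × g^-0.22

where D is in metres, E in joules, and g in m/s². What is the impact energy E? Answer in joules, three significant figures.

E ≈ 7.78 × 10^13 J

Rearranging: E = [D / (0.0114 · g^-0.22)]^(1/0.286).
g^-0.22 = 3.7^-0.22 = 0.7499
D / (0.0114 × 0.7499) = 80.3 / (8.549 × 10^-3) = 9.393 × 10^3
E = (9.393 × 10^3)^3.4965 = 7.779 × 10^13 J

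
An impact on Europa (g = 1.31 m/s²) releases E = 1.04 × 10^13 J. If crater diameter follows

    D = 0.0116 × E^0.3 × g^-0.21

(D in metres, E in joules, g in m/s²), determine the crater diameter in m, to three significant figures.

E^0.3 = (1.04 × 10^13)^0.3 = 8.037 × 10^3
g^-0.21 = 1.31^-0.21 = 0.9449
D = 0.0116 × 8.037 × 10^3 × 0.9449 = 88.09 m

D ≈ 88.1 m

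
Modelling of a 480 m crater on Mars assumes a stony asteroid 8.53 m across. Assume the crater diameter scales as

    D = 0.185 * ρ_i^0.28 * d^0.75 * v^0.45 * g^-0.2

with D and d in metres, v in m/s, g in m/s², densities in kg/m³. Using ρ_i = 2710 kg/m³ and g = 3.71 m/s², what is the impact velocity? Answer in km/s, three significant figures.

v ≈ 14.2 km/s

Rearranging for v: v = [D / (0.185 · 2710^0.28 · 8.53^0.75 · 3.71^-0.2)]^(1/0.45).
2710^0.28 = 9.146
8.53^0.75 = 4.991
3.71^-0.2 = 0.7694
Denominator = 0.185 × 9.146 × 4.991 × 0.7694 = 6.497
D / 6.497 = 480 / 6.497 = 73.88
v = 73.88^(1/0.45) = 73.88^2.2222 = 14198 m/s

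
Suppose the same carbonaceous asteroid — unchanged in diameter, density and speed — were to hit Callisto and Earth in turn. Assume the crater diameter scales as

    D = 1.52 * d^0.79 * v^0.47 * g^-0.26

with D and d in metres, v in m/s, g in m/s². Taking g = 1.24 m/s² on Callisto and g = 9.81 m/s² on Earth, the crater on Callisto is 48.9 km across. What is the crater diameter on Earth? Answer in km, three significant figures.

All impactor-dependent factors cancel in the ratio, leaving D_Earth/D_Callisto = (g_Earth/g_Callisto)^-0.26.
(9.81/1.24)^-0.26 = 7.911^-0.26 = 0.5841
D_Earth = 0.5841 × 48.9 km = 28.6 km

D ≈ 28.6 km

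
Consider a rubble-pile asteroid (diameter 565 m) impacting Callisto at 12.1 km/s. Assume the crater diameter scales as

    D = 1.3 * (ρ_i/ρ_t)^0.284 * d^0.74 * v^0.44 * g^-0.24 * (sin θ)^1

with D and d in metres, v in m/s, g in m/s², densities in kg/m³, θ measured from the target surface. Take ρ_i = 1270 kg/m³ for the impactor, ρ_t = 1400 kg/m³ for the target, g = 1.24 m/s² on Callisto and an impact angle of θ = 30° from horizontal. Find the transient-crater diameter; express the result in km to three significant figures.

In SI units: v = 12100 m/s.
(ρ_i/ρ_t)^0.284 = (1270/1400)^0.284 = 0.9727
d^0.74 = 565^0.74 = 108.8
v^0.44 = 12100^0.44 = 62.58
g^-0.24 = 1.24^-0.24 = 0.9497
(sin 30°)^1 = 0.5000^1 = 0.5000
D = 1.3 × 0.9727 × 108.8 × 62.58 × 0.9497 × 0.5000 = 4088 m
   = 4.088 km

D ≈ 4.09 km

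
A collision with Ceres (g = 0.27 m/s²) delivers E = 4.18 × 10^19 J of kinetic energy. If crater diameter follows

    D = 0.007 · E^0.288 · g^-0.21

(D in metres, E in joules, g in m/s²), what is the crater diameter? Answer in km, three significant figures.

E^0.288 = (4.18 × 10^19)^0.288 = 4.476 × 10^5
g^-0.21 = 0.27^-0.21 = 1.316
D = 0.007 × 4.476 × 10^5 × 1.316 = 4123 m
   = 4.123 km

D ≈ 4.12 km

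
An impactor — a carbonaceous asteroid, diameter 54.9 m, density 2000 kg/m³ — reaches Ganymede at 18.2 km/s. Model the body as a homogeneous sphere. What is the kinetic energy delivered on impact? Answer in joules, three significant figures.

v = 18200 m/s.
Mass m = (π/6) ρ d³ = (π/6) × 2000 × (54.9)³ = 1.733 × 10^8 kg
E = ½ m v² = 0.5 × 1.733 × 10^8 × (18200)² = 2.870 × 10^16 J

E ≈ 2.87 × 10^16 J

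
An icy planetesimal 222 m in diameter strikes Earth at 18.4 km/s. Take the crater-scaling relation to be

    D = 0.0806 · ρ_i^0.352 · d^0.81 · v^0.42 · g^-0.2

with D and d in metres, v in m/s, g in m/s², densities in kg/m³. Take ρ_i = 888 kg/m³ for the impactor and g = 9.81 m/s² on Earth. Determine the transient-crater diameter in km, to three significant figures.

In SI units: v = 18400 m/s.
ρ_i^0.352 = 888^0.352 = 10.91
d^0.81 = 222^0.81 = 79.53
v^0.42 = 18400^0.42 = 61.83
g^-0.2 = 9.81^-0.2 = 0.6334
D = 0.0806 × 10.91 × 79.53 × 61.83 × 0.6334 = 2739 m
   = 2.739 km

D ≈ 2.74 km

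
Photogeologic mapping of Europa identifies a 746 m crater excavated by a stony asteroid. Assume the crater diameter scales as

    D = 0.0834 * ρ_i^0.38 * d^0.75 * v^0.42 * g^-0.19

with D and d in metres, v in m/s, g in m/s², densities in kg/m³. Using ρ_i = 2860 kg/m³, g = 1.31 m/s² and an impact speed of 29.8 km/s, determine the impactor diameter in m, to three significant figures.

d ≈ 11.0 m

Rearranging for d: d = [D / (0.0834 · 2860^0.38 · 29800^0.42 · 1.31^-0.19)]^(1/0.75).
2860^0.38 = 20.58
29800^0.42 = 75.71
1.31^-0.19 = 0.9500
Denominator = 0.0834 × 20.58 × 75.71 × 0.9500 = 123.4
D / 123.4 = 746 / 123.4 = 6.045
d = 6.045^(1/0.75) = 6.045^1.3333 = 11.01 m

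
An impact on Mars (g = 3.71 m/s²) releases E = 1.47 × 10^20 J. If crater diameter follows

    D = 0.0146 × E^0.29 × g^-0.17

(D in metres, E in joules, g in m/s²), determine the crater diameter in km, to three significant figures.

D ≈ 8.24 km

E^0.29 = (1.47 × 10^20)^0.29 = 7.055 × 10^5
g^-0.17 = 3.71^-0.17 = 0.8002
D = 0.0146 × 7.055 × 10^5 × 0.8002 = 8242 m
   = 8.242 km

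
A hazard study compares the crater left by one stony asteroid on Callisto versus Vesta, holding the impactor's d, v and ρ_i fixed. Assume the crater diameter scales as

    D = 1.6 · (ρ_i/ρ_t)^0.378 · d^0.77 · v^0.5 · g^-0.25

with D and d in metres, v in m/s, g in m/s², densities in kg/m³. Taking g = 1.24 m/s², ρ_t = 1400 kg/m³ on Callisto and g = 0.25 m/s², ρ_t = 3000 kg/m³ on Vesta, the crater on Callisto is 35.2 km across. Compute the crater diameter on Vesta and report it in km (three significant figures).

The impactor-only factors (d, v, ρ_i) cancel in the ratio, leaving D_Vesta/D_Callisto = (g_Vesta/g_Callisto)^-0.25 · (ρ_t,Callisto/ρ_t,Vesta)^0.378.
(0.25/1.24)^-0.25 = 0.2016^-0.25 = 1.492
(1400/3000)^0.378 = 0.4667^0.378 = 0.7497
Ratio = 1.492 × 0.7497 = 1.119
D_Vesta = 1.119 × 35.2 km = 39.4 km

D ≈ 39.4 km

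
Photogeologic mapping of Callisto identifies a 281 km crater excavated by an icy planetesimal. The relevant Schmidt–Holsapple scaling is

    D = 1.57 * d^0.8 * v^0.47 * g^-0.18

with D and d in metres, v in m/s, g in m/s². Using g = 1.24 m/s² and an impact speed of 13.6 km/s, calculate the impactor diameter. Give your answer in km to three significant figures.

d ≈ 14.4 km

Rearranging for d: d = [D / (1.57 · 13600^0.47 · 1.24^-0.18)]^(1/0.8).
D = 281000 m.
13600^0.47 = 87.65
1.24^-0.18 = 0.9620
Denominator = 1.57 × 87.65 × 0.9620 = 132.4
D / 132.4 = 281000 / 132.4 = 2122
d = 2122^(1/0.8) = 2122^1.25 = 14402 m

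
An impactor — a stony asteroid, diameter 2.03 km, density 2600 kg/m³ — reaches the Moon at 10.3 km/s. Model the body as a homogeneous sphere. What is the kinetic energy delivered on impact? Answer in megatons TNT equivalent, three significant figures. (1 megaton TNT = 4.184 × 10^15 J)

E ≈ 1.44 × 10^5 Mt TNT

d = 2030 m; v = 10300 m/s.
Mass m = (π/6) ρ d³ = (π/6) × 2600 × (2030)³ = 1.139 × 10^13 kg
E = ½ m v² = 0.5 × 1.139 × 10^13 × (10300)² = 6.042 × 10^20 J
   = 6.042 × 10^20 / 4.184×10^15 = 1.444 × 10^5 Mt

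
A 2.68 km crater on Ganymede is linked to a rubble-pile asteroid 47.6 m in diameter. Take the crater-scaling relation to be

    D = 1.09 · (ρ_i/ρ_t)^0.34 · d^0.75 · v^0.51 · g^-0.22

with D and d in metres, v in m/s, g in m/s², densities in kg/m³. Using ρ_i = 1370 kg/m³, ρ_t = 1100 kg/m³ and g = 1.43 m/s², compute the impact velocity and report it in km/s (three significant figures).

v ≈ 15.3 km/s

Rearranging for v: v = [D / (1.09 · (1370/1100)^0.34 · 47.6^0.75 · 1.43^-0.22)]^(1/0.51).
D = 2680 m.
(1370/1100)^0.34 = 1.077
47.6^0.75 = 18.12
1.43^-0.22 = 0.9243
Denominator = 1.09 × 1.077 × 18.12 × 0.9243 = 19.66
D / 19.66 = 2680 / 19.66 = 136.3
v = 136.3^(1/0.51) = 136.3^1.9608 = 15322 m/s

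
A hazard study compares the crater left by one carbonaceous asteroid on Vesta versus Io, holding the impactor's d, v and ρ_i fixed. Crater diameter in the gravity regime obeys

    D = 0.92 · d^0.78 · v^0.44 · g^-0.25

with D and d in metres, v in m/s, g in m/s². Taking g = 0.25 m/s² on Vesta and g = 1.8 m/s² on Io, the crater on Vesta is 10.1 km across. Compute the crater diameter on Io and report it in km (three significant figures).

D ≈ 6.17 km

All impactor-dependent factors cancel in the ratio, leaving D_Io/D_Vesta = (g_Io/g_Vesta)^-0.25.
(1.8/0.25)^-0.25 = 7.200^-0.25 = 0.6105
D_Io = 0.6105 × 10.1 km = 6.17 km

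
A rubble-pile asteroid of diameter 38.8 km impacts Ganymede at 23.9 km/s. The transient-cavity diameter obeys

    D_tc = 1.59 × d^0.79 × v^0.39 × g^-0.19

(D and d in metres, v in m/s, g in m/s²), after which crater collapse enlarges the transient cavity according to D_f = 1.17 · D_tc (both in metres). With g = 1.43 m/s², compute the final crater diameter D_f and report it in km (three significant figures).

D_f ≈ 374 km

In SI: d = 38800 m, v = 23900 m/s.
d^0.79 = 38800^0.79 = 4219
v^0.39 = 23900^0.39 = 51.00
g^-0.19 = 1.43^-0.19 = 0.9343
D_tc = 1.59 × 4219 × 51.00 × 0.9343 = 3.196 × 10^5 m
D_f = 1.17 × 3.196 × 10^5 = 3.739 × 10^5 m
     = 373.9 km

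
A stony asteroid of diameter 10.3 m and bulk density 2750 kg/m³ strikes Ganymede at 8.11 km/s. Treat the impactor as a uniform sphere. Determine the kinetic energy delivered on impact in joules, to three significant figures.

E ≈ 5.17 × 10^13 J

v = 8110 m/s.
Mass m = (π/6) ρ d³ = (π/6) × 2750 × (10.3)³ = 1.573 × 10^6 kg
E = ½ m v² = 0.5 × 1.573 × 10^6 × (8110)² = 5.173 × 10^13 J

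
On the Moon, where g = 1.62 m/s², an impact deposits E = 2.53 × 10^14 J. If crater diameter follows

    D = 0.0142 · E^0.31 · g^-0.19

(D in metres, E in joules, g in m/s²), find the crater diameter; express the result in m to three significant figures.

E^0.31 = (2.53 × 10^14)^0.31 = 2.917 × 10^4
g^-0.19 = 1.62^-0.19 = 0.9124
D = 0.0142 × 2.917 × 10^4 × 0.9124 = 377.9 m

D ≈ 378 m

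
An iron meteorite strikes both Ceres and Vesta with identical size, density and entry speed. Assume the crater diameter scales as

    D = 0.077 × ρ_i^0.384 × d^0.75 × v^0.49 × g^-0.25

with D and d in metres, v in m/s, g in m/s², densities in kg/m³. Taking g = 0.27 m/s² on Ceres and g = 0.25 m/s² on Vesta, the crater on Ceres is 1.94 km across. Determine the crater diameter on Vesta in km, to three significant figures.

All impactor-dependent factors cancel in the ratio, leaving D_Vesta/D_Ceres = (g_Vesta/g_Ceres)^-0.25.
(0.25/0.27)^-0.25 = 0.9259^-0.25 = 1.019
D_Vesta = 1.019 × 1.94 km = 1.98 km

D ≈ 1.98 km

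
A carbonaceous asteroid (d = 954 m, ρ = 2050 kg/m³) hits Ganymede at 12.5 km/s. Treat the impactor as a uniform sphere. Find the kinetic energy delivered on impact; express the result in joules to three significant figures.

E ≈ 7.28 × 10^19 J

v = 12500 m/s.
Mass m = (π/6) ρ d³ = (π/6) × 2050 × (954)³ = 9.320 × 10^11 kg
E = ½ m v² = 0.5 × 9.320 × 10^11 × (12500)² = 7.281 × 10^19 J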